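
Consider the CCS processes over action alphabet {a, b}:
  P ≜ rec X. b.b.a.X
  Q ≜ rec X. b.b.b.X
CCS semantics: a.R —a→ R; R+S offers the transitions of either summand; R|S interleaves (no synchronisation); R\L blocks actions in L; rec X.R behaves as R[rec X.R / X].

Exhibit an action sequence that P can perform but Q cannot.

bba

Reachable graph of P (3 states):
  p0 = rec X. b.b.a.X has moves --b--▸ p1
  p1 = b.a.(rec X. b.b.a.X) has moves --b--▸ p2
  p2 = a.(rec X. b.b.a.X) has moves --a--▸ p0
Reachable graph of Q (3 states):
  q0 = rec X. b.b.b.X has moves --b--▸ q1
  q1 = b.b.(rec X. b.b.b.X) has moves --b--▸ q2
  q2 = b.(rec X. b.b.b.X) has moves --b--▸ q0
Run σ = ⟨bba⟩ on P: start {p0}
  step 1 (b): {p1}
  step 2 (b): {p2}
  step 3 (a): {p0}
  P completes σ.
Run σ = ⟨bba⟩ on Q: start {q0}
  step 1 (b): {q1}
  step 2 (b): {q2}
  step 3 (a): ∅  — Q cannot continue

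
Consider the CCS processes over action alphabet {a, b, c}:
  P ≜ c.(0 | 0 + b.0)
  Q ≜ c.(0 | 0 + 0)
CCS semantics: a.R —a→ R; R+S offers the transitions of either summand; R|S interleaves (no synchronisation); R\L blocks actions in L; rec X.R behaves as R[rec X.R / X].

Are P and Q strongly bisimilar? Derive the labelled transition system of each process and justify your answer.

NO

P's transition system — 3 states:
  m0 = c.(0 | 0 + b.0) | =c=> m1
  m1 = 0 | 0 + b.0 | =b=> m2
  m2 = 0 | (no moves)
Q's transition system — 2 states:
  n0 = c.(0 | 0 + 0) | =c=> n1
  n1 = 0 | 0 + 0 | (no moves)
Coarsest stable partition (strong bisimilarity classes):
  B0 = {m0}
  B1 = {m1}
  B2 = {m2, n1}
  B3 = {n0}
m0 ∈ B0, n0 ∈ B3 → different blocks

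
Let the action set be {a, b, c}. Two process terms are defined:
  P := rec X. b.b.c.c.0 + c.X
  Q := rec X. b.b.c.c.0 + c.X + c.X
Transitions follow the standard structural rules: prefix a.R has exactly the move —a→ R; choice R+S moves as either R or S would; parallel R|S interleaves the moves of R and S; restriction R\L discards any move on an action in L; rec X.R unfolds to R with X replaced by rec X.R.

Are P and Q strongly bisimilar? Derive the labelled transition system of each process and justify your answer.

YES

P's transition system — 5 states:
  p0 = rec X. b.b.c.c.0 + c.X :: ··b··> p1, ··c··> p0
  p1 = b.c.c.0 :: ··b··> p2
  p2 = c.c.0 :: ··c··> p3
  p3 = c.0 :: ··c··> p4
  p4 = 0 :: deadlocked
Q's transition system — 5 states:
  q0 = rec X. b.b.c.c.0 + c.X + c.X :: ··b··> q1, ··c··> q0
  q1 = b.c.c.0 :: ··b··> q2
  q2 = c.c.0 :: ··c··> q3
  q3 = c.0 :: ··c··> q4
  q4 = 0 :: deadlocked
Bisimilarity quotient blocks:
  B0 = {p0, q0}
  B1 = {p1, q1}
  B2 = {p2, q2}
  B3 = {p3, q3}
  B4 = {p4, q4}
p0 ∈ B0, q0 ∈ B0 → same block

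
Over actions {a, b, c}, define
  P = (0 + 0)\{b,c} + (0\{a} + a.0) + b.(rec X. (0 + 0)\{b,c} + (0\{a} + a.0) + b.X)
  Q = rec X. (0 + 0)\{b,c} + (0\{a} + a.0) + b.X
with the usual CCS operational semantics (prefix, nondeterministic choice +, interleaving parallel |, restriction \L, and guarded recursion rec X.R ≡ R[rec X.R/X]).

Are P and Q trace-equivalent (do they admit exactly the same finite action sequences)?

P's transition system — 3 states:
  m0 = (0 + 0)\{b,c} + (0\{a} + a.0) + b.(rec X. (0 + 0)\{b,c} + (0\{a} + a.0) + b.X) ⊢ —a→ m1, —b→ m2
  m1 = 0 ⊢ stopped
  m2 = rec X. (0 + 0)\{b,c} + (0\{a} + a.0) + b.X ⊢ —a→ m1, —b→ m2
Q's transition system — 2 states:
  n0 = rec X. (0 + 0)\{b,c} + (0\{a} + a.0) + b.X ⊢ —a→ n1, —b→ n0
  n1 = 0 ⊢ stopped
Partition-refinement fixed point:
  B0 = {m0, m2, n0}
  B1 = {m1, n1}
m0 ∈ B0, n0 ∈ B0 → same block
Bisimilar ⇒ trace-equivalent.

YES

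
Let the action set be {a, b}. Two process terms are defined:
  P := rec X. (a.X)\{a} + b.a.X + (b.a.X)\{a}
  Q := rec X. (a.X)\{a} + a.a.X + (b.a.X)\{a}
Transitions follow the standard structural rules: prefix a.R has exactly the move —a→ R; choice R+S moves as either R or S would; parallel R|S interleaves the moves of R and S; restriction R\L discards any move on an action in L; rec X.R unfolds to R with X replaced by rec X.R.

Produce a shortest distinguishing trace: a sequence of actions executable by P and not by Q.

Reachable graph of P (3 states):
  s0 = rec X. (a.X)\{a} + b.a.X + (b.a.X)\{a} ⊢ =b=> s1, =b=> s2
  s1 = (a.(rec X. (a.X)\{a} + b.a.X + (b.a.X)\{a}))\{a} ⊢ deadlocked
  s2 = a.(rec X. (a.X)\{a} + b.a.X + (b.a.X)\{a}) ⊢ =a=> s0
Reachable graph of Q (3 states):
  t0 = rec X. (a.X)\{a} + a.a.X + (b.a.X)\{a} ⊢ =a=> t1, =b=> t2
  t1 = a.(rec X. (a.X)\{a} + a.a.X + (b.a.X)\{a}) ⊢ =a=> t0
  t2 = (a.(rec X. (a.X)\{a} + a.a.X + (b.a.X)\{a}))\{a} ⊢ deadlocked
Executing ba from P (initial set {s0}):
  step 1 (b): {s1, s2}
  step 2 (a): {s0}
  ✓ P
Executing ba from Q (initial set {t0}):
  step 1 (b): {t2}
  step 2 (a): no successor for Q

ba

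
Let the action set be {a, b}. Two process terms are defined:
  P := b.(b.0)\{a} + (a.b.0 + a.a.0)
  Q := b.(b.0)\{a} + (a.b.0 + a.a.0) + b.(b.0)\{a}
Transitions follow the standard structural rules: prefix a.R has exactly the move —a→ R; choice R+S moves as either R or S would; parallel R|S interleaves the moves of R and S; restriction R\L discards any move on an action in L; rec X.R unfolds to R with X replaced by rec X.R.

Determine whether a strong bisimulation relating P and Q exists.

LTS(P): 6 reachable states
  u0 = b.(b.0)\{a} + (a.b.0 + a.a.0) :: =a=> u1, =a=> u2, =b=> u3
  u1 = a.0 :: =a=> u4
  u2 = b.0 :: =b=> u4
  u3 = (b.0)\{a} :: =b=> u5
  u4 = 0 :: ·
  u5 = 0\{a} :: ·
LTS(Q): 6 reachable states
  v0 = b.(b.0)\{a} + (a.b.0 + a.a.0) + b.(b.0)\{a} :: =a=> v1, =a=> v2, =b=> v3
  v1 = a.0 :: =a=> v4
  v2 = b.0 :: =b=> v4
  v3 = (b.0)\{a} :: =b=> v5
  v4 = 0 :: ·
  v5 = 0\{a} :: ·
Coarsest stable partition (strong bisimilarity classes):
  B0 = {u0, v0}
  B1 = {u2, u3, v2, v3}
  B2 = {u4, u5, v4, v5}
  B3 = {u1, v1}
u0 ∈ B0, v0 ∈ B0 → same block

P ~ Q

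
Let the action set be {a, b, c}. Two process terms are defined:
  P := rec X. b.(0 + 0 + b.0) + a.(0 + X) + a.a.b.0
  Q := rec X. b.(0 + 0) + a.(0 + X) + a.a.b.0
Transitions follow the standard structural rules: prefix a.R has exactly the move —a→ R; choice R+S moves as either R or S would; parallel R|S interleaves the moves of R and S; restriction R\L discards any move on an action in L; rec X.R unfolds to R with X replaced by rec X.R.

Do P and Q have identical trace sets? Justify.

trace-distinct — witness ⟨bb⟩

P's transition system — 6 states:
  m0 = rec X. b.(0 + 0 + b.0) + a.(0 + X) + a.a.b.0 :: =a=> m1, =a=> m2, =b=> m3
  m1 = 0 + (rec X. b.(0 + 0 + b.0) + a.(0 + X) + a.a.b.0) :: =a=> m1, =a=> m2, =b=> m3
  m2 = a.b.0 :: =a=> m4
  m3 = 0 + 0 + b.0 :: =b=> m5
  m4 = b.0 :: =b=> m5
  m5 = 0 :: stopped
Q's transition system — 6 states:
  n0 = rec X. b.(0 + 0) + a.(0 + X) + a.a.b.0 :: =a=> n1, =a=> n2, =b=> n3
  n1 = 0 + (rec X. b.(0 + 0) + a.(0 + X) + a.a.b.0) :: =a=> n1, =a=> n2, =b=> n3
  n2 = a.b.0 :: =a=> n4
  n3 = 0 + 0 :: stopped
  n4 = b.0 :: =b=> n5
  n5 = 0 :: stopped
Run σ = ⟨bb⟩ on P: start {m0}
  step 1 (b): {m3}
  step 2 (b): {m5}
  P completes σ.
Run σ = ⟨bb⟩ on Q: start {n0}
  step 1 (b): {n3}
  step 2 (b): no successor for Q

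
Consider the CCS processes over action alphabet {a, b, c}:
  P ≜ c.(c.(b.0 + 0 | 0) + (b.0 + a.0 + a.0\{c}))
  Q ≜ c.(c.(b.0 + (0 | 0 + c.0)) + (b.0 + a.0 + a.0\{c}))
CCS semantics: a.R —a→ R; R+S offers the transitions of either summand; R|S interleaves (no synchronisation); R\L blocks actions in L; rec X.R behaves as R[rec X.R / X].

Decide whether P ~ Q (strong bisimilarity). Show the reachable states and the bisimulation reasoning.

LTS(P): 5 reachable states
  m0 = c.(c.(b.0 + 0 | 0) + (b.0 + a.0 + a.0\{c})) ⊢ ··c··> m1
  m1 = c.(b.0 + 0 | 0) + (b.0 + a.0 + a.0\{c}) ⊢ ··a··> m2, ··a··> m3, ··b··> m2, ··c··> m4
  m2 = 0 ⊢ (no moves)
  m3 = 0\{c} ⊢ (no moves)
  m4 = b.0 + 0 | 0 ⊢ ··b··> m2
LTS(Q): 5 reachable states
  n0 = c.(c.(b.0 + (0 | 0 + c.0)) + (b.0 + a.0 + a.0\{c})) ⊢ ··c··> n1
  n1 = c.(b.0 + (0 | 0 + c.0)) + (b.0 + a.0 + a.0\{c}) ⊢ ··a··> n2, ··a··> n3, ··b··> n2, ··c··> n4
  n2 = 0 ⊢ (no moves)
  n3 = 0\{c} ⊢ (no moves)
  n4 = b.0 + (0 | 0 + c.0) ⊢ ··b··> n2, ··c··> n2
Partition-refinement fixed point:
  B0 = {m0}
  B1 = {m1}
  B2 = {m2, m3, n2, n3}
  B3 = {m4}
  B4 = {n0}
  B5 = {n1}
  B6 = {n4}
m0 ∈ B0, n0 ∈ B4 → different blocks

not bisimilar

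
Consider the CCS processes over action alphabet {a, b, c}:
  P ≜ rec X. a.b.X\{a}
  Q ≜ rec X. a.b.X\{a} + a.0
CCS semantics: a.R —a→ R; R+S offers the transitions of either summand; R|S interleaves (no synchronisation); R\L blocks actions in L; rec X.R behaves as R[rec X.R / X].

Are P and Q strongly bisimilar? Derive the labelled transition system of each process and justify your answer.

NO

Reachable graph of P (3 states):
  m0 = rec X. a.b.X\{a} has moves =a=> m1
  m1 = b.(rec X. a.b.X\{a})\{a} has moves =b=> m2
  m2 = (rec X. a.b.X\{a})\{a} has moves ∅
Reachable graph of Q (4 states):
  n0 = rec X. a.b.X\{a} + a.0 has moves =a=> n1, =a=> n2
  n1 = 0 has moves ∅
  n2 = b.(rec X. a.b.X\{a} + a.0)\{a} has moves =b=> n3
  n3 = (rec X. a.b.X\{a} + a.0)\{a} has moves ∅
Bisimilarity quotient blocks:
  B0 = {m0}
  B1 = {m1, n2}
  B2 = {m2, n1, n3}
  B3 = {n0}
m0 ∈ B0, n0 ∈ B3 → different blocks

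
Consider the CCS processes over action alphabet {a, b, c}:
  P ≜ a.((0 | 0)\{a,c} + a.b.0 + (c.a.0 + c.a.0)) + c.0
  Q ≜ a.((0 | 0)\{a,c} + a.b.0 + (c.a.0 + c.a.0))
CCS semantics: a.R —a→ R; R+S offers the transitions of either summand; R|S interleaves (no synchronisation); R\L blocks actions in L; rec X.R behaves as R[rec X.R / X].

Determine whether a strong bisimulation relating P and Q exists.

not bisimilar

P's transition system — 5 states:
  u0 = a.((0 | 0)\{a,c} + a.b.0 + (c.a.0 + c.a.0)) + c.0 | --a--▸ u1, --c--▸ u2
  u1 = (0 | 0)\{a,c} + a.b.0 + (c.a.0 + c.a.0) | --a--▸ u3, --c--▸ u4
  u2 = 0 | ∅
  u3 = b.0 | --b--▸ u2
  u4 = a.0 | --a--▸ u2
Q's transition system — 5 states:
  v0 = a.((0 | 0)\{a,c} + a.b.0 + (c.a.0 + c.a.0)) | --a--▸ v1
  v1 = (0 | 0)\{a,c} + a.b.0 + (c.a.0 + c.a.0) | --a--▸ v2, --c--▸ v3
  v2 = b.0 | --b--▸ v4
  v3 = a.0 | --a--▸ v4
  v4 = 0 | ∅
Coarsest stable partition (strong bisimilarity classes):
  B0 = {u0}
  B1 = {u1, v1}
  B2 = {u3, v2}
  B3 = {u2, v4}
  B4 = {u4, v3}
  B5 = {v0}
u0 ∈ B0, v0 ∈ B5 → different blocks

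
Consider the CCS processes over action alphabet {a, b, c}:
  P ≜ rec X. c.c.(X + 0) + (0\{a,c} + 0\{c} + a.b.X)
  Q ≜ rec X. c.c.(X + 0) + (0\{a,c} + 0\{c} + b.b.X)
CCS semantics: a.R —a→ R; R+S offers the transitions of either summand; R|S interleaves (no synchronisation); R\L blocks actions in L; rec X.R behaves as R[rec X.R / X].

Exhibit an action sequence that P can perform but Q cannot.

LTS(P): 4 reachable states
  p0 = rec X. c.c.(X + 0) + (0\{a,c} + 0\{c} + a.b.X) :: -a-> p1, -c-> p2
  p1 = b.(rec X. c.c.(X + 0) + (0\{a,c} + 0\{c} + a.b.X)) :: -b-> p0
  p2 = c.((rec X. c.c.(X + 0) + (0\{a,c} + 0\{c} + a.b.X)) + 0) :: -c-> p3
  p3 = (rec X. c.c.(X + 0) + (0\{a,c} + 0\{c} + a.b.X)) + 0 :: -a-> p1, -c-> p2
LTS(Q): 4 reachable states
  q0 = rec X. c.c.(X + 0) + (0\{a,c} + 0\{c} + b.b.X) :: -b-> q1, -c-> q2
  q1 = b.(rec X. c.c.(X + 0) + (0\{a,c} + 0\{c} + b.b.X)) :: -b-> q0
  q2 = c.((rec X. c.c.(X + 0) + (0\{a,c} + 0\{c} + b.b.X)) + 0) :: -c-> q3
  q3 = (rec X. c.c.(X + 0) + (0\{a,c} + 0\{c} + b.b.X)) + 0 :: -b-> q1, -c-> q2
Executing a from P (initial set {p0}):
  after a @ step 1: {p1}
  ✓ P
Executing a from Q (initial set {q0}):
  after a @ step 1: ∅  — Q cannot continue

a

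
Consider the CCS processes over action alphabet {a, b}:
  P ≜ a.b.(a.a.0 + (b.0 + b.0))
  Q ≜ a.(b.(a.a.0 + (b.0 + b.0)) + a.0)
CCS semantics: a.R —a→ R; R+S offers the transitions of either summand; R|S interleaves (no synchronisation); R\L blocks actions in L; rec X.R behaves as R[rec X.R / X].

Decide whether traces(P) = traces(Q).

LTS(P): 5 reachable states
  m0 = a.b.(a.a.0 + (b.0 + b.0)) → ··a··> m1
  m1 = b.(a.a.0 + (b.0 + b.0)) → ··b··> m2
  m2 = a.a.0 + (b.0 + b.0) → ··a··> m3, ··b··> m4
  m3 = a.0 → ··a··> m4
  m4 = 0 → ·
LTS(Q): 5 reachable states
  n0 = a.(b.(a.a.0 + (b.0 + b.0)) + a.0) → ··a··> n1
  n1 = b.(a.a.0 + (b.0 + b.0)) + a.0 → ··a··> n2, ··b··> n3
  n2 = 0 → ·
  n3 = a.a.0 + (b.0 + b.0) → ··a··> n4, ··b··> n2
  n4 = a.0 → ··a··> n2
Executing aa from Q (initial set {n0}):
  after a @ step 1: {n1}
  after a @ step 2: {n2}
  Q completes σ.
Executing aa from P (initial set {m0}):
  after a @ step 1: {m1}
  after a @ step 2: ∅ (P stuck)

traces(P) ≠ traces(Q) — witness ⟨aa⟩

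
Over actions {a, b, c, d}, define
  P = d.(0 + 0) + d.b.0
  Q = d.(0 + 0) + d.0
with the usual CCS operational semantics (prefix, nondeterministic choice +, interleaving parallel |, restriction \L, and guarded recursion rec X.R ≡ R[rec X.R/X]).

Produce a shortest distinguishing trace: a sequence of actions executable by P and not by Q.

db

P's transition system — 4 states:
  m0 = d.(0 + 0) + d.b.0 :: -d-> m1, -d-> m2
  m1 = 0 + 0 :: ∅
  m2 = b.0 :: -b-> m3
  m3 = 0 :: ∅
Q's transition system — 3 states:
  n0 = d.(0 + 0) + d.0 :: -d-> n1, -d-> n2
  n1 = 0 :: ∅
  n2 = 0 + 0 :: ∅
Run σ = ⟨db⟩ on P: start {m0}
  step 1 (d): {m1, m2}
  step 2 (b): {m3}
  ✓ P
Run σ = ⟨db⟩ on Q: start {n0}
  step 1 (d): {n1, n2}
  step 2 (b): no successor for Q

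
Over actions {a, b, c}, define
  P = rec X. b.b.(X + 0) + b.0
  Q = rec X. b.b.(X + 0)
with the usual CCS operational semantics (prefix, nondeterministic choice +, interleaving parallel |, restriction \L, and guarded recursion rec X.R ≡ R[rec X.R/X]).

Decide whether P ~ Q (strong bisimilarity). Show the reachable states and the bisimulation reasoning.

P's transition system — 4 states:
  m0 = rec X. b.b.(X + 0) + b.0 has moves ··b··> m1, ··b··> m2
  m1 = 0 has moves stopped
  m2 = b.((rec X. b.b.(X + 0) + b.0) + 0) has moves ··b··> m3
  m3 = (rec X. b.b.(X + 0) + b.0) + 0 has moves ··b··> m1, ··b··> m2
Q's transition system — 3 states:
  n0 = rec X. b.b.(X + 0) has moves ··b··> n1
  n1 = b.((rec X. b.b.(X + 0)) + 0) has moves ··b··> n2
  n2 = (rec X. b.b.(X + 0)) + 0 has moves ··b··> n1
Bisimilarity quotient blocks:
  B0 = {m0, m3}
  B1 = {m2}
  B2 = {m1}
  B3 = {n0, n1, n2}
m0 ∈ B0, n0 ∈ B3 → different blocks

P ≁ Q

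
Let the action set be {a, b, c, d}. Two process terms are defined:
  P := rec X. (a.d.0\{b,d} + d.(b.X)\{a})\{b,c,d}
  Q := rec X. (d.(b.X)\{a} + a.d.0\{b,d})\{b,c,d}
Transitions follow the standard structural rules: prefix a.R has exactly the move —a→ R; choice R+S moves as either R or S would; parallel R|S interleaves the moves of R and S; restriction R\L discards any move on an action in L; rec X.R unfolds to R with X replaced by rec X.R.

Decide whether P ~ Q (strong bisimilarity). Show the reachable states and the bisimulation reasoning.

P ~ Q

P's transition system — 2 states:
  p0 = rec X. (a.d.0\{b,d} + d.(b.X)\{a})\{b,c,d} | —a→ p1
  p1 = (d.0\{b,d})\{b,c,d} | stopped
Q's transition system — 2 states:
  q0 = rec X. (d.(b.X)\{a} + a.d.0\{b,d})\{b,c,d} | —a→ q1
  q1 = (d.0\{b,d})\{b,c,d} | stopped
Coarsest stable partition (strong bisimilarity classes):
  B0 = {p0, q0}
  B1 = {p1, q1}
p0 ∈ B0, q0 ∈ B0 → same block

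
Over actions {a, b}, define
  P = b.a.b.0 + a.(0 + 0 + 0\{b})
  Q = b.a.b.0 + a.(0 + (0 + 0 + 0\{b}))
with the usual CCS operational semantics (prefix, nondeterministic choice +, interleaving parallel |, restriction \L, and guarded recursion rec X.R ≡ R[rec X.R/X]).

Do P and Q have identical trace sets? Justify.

Reachable graph of P (5 states):
  p0 = b.a.b.0 + a.(0 + 0 + 0\{b}) has moves -a-> p1, -b-> p2
  p1 = 0 + 0 + 0\{b} has moves deadlocked
  p2 = a.b.0 has moves -a-> p3
  p3 = b.0 has moves -b-> p4
  p4 = 0 has moves deadlocked
Reachable graph of Q (5 states):
  q0 = b.a.b.0 + a.(0 + (0 + 0 + 0\{b})) has moves -a-> q1, -b-> q2
  q1 = 0 + (0 + 0 + 0\{b}) has moves deadlocked
  q2 = a.b.0 has moves -a-> q3
  q3 = b.0 has moves -b-> q4
  q4 = 0 has moves deadlocked
Partition-refinement fixed point:
  B0 = {p0, q0}
  B1 = {p2, q2}
  B2 = {p3, q3}
  B3 = {p1, p4, q1, q4}
p0 ∈ B0, q0 ∈ B0 → same block
Bisimilar ⇒ trace-equivalent.

traces(P) = traces(Q)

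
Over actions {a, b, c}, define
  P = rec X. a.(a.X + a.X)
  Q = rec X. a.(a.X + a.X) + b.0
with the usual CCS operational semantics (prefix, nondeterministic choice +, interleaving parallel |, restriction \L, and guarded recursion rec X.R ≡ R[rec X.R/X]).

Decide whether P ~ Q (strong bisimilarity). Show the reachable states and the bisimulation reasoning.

P ≁ Q

P's transition system — 2 states:
  s0 = rec X. a.(a.X + a.X) ⊢ =a=> s1
  s1 = a.(rec X. a.(a.X + a.X)) + a.(rec X. a.(a.X + a.X)) ⊢ =a=> s0
Q's transition system — 3 states:
  t0 = rec X. a.(a.X + a.X) + b.0 ⊢ =a=> t1, =b=> t2
  t1 = a.(rec X. a.(a.X + a.X) + b.0) + a.(rec X. a.(a.X + a.X) + b.0) ⊢ =a=> t0
  t2 = 0 ⊢ (no moves)
Coarsest stable partition (strong bisimilarity classes):
  B0 = {s0, s1}
  B1 = {t0}
  B2 = {t1}
  B3 = {t2}
s0 ∈ B0, t0 ∈ B1 → different blocks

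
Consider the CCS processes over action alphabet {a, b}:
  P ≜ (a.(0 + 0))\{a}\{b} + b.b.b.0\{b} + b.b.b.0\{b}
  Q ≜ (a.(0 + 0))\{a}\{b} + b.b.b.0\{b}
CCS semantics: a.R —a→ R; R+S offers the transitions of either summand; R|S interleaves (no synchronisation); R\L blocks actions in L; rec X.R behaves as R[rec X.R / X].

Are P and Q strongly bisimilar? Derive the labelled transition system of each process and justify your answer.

LTS(P): 4 reachable states
  s0 = (a.(0 + 0))\{a}\{b} + b.b.b.0\{b} + b.b.b.0\{b} → —b→ s1
  s1 = b.b.0\{b} → —b→ s2
  s2 = b.0\{b} → —b→ s3
  s3 = 0\{b} → (no moves)
LTS(Q): 4 reachable states
  t0 = (a.(0 + 0))\{a}\{b} + b.b.b.0\{b} → —b→ t1
  t1 = b.b.0\{b} → —b→ t2
  t2 = b.0\{b} → —b→ t3
  t3 = 0\{b} → (no moves)
Partition-refinement fixed point:
  B0 = {s0, t0}
  B1 = {s1, t1}
  B2 = {s2, t2}
  B3 = {s3, t3}
s0 ∈ B0, t0 ∈ B0 → same block

bisimilar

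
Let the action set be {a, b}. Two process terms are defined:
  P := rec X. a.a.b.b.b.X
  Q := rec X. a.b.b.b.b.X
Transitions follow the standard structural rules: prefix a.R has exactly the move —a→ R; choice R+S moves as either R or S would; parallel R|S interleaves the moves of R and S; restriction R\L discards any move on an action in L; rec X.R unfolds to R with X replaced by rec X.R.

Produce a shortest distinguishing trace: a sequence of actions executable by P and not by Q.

aa

Reachable graph of P (5 states):
  p0 = rec X. a.a.b.b.b.X ⊢ —a→ p1
  p1 = a.b.b.b.(rec X. a.a.b.b.b.X) ⊢ —a→ p2
  p2 = b.b.b.(rec X. a.a.b.b.b.X) ⊢ —b→ p3
  p3 = b.b.(rec X. a.a.b.b.b.X) ⊢ —b→ p4
  p4 = b.(rec X. a.a.b.b.b.X) ⊢ —b→ p0
Reachable graph of Q (5 states):
  q0 = rec X. a.b.b.b.b.X ⊢ —a→ q1
  q1 = b.b.b.b.(rec X. a.b.b.b.b.X) ⊢ —b→ q2
  q2 = b.b.b.(rec X. a.b.b.b.b.X) ⊢ —b→ q3
  q3 = b.b.(rec X. a.b.b.b.b.X) ⊢ —b→ q4
  q4 = b.(rec X. a.b.b.b.b.X) ⊢ —b→ q0
Trace ⟨aa⟩ through P, begin at {p0}:
  after a @ step 1: {p1}
  after a @ step 2: {p2}
  P completes σ.
Trace ⟨aa⟩ through Q, begin at {q0}:
  after a @ step 1: {q1}
  after a @ step 2: no successor for Q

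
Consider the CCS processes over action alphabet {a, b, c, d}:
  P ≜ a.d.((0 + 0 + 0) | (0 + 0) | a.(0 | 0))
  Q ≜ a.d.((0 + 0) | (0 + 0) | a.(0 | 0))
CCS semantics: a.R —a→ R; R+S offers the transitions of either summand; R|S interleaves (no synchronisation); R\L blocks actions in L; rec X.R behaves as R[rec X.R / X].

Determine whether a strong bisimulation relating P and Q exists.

Reachable graph of P (4 states):
  m0 = a.d.((0 + 0 + 0) | (0 + 0) | a.(0 | 0)) | —a→ m1
  m1 = d.((0 + 0 + 0) | (0 + 0) | a.(0 | 0)) | —d→ m2
  m2 = (0 + 0 + 0) | (0 + 0) | a.(0 | 0) | —a→ m3
  m3 = (0 + 0 + 0) | (0 + 0) | (0 | 0) | ·
Reachable graph of Q (4 states):
  n0 = a.d.((0 + 0) | (0 + 0) | a.(0 | 0)) | —a→ n1
  n1 = d.((0 + 0) | (0 + 0) | a.(0 | 0)) | —d→ n2
  n2 = (0 + 0) | (0 + 0) | a.(0 | 0) | —a→ n3
  n3 = (0 + 0) | (0 + 0) | (0 | 0) | ·
Coarsest stable partition (strong bisimilarity classes):
  B0 = {m0, n0}
  B1 = {m1, n1}
  B2 = {m2, n2}
  B3 = {m3, n3}
m0 ∈ B0, n0 ∈ B0 → same block

bisimilar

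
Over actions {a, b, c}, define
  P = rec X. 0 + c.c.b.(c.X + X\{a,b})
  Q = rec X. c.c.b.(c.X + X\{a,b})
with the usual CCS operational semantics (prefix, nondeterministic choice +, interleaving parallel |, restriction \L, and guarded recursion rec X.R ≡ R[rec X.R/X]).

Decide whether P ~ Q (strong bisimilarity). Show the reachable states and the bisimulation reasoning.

LTS(P): 6 reachable states
  m0 = rec X. 0 + c.c.b.(c.X + X\{a,b}) :: ··c··> m1
  m1 = c.b.(c.(rec X. 0 + c.c.b.(c.X + X\{a,b})) + (rec X. 0 + c.c.b.(c.X + X\{a,b}))\{a,b}) :: ··c··> m2
  m2 = b.(c.(rec X. 0 + c.c.b.(c.X + X\{a,b})) + (rec X. 0 + c.c.b.(c.X + X\{a,b}))\{a,b}) :: ··b··> m3
  m3 = c.(rec X. 0 + c.c.b.(c.X + X\{a,b})) + (rec X. 0 + c.c.b.(c.X + X\{a,b}))\{a,b} :: ··c··> m0, ··c··> m4
  m4 = (c.b.(c.(rec X. 0 + c.c.b.(c.X + X\{a,b})) + (rec X. 0 + c.c.b.(c.X + X\{a,b}))\{a,b}))\{a,b} :: ··c··> m5
  m5 = (b.(c.(rec X. 0 + c.c.b.(c.X + X\{a,b})) + (rec X. 0 + c.c.b.(c.X + X\{a,b}))\{a,b}))\{a,b} :: stopped
LTS(Q): 6 reachable states
  n0 = rec X. c.c.b.(c.X + X\{a,b}) :: ··c··> n1
  n1 = c.b.(c.(rec X. c.c.b.(c.X + X\{a,b})) + (rec X. c.c.b.(c.X + X\{a,b}))\{a,b}) :: ··c··> n2
  n2 = b.(c.(rec X. c.c.b.(c.X + X\{a,b})) + (rec X. c.c.b.(c.X + X\{a,b}))\{a,b}) :: ··b··> n3
  n3 = c.(rec X. c.c.b.(c.X + X\{a,b})) + (rec X. c.c.b.(c.X + X\{a,b}))\{a,b} :: ··c··> n0, ··c··> n4
  n4 = (c.b.(c.(rec X. c.c.b.(c.X + X\{a,b})) + (rec X. c.c.b.(c.X + X\{a,b}))\{a,b}))\{a,b} :: ··c··> n5
  n5 = (b.(c.(rec X. c.c.b.(c.X + X\{a,b})) + (rec X. c.c.b.(c.X + X\{a,b}))\{a,b}))\{a,b} :: stopped
Coarsest stable partition (strong bisimilarity classes):
  B0 = {m0, n0}
  B1 = {m1, n1}
  B2 = {m2, n2}
  B3 = {m3, n3}
  B4 = {m4, n4}
  B5 = {m5, n5}
m0 ∈ B0, n0 ∈ B0 → same block

bisimilar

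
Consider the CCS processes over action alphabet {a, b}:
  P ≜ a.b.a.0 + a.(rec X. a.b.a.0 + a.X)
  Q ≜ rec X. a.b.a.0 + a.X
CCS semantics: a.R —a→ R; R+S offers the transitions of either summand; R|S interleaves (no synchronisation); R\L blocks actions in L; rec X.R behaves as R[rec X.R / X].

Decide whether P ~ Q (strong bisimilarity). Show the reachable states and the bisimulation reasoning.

LTS(P): 5 reachable states
  m0 = a.b.a.0 + a.(rec X. a.b.a.0 + a.X) | =a=> m1, =a=> m2
  m1 = b.a.0 | =b=> m3
  m2 = rec X. a.b.a.0 + a.X | =a=> m1, =a=> m2
  m3 = a.0 | =a=> m4
  m4 = 0 | stopped
LTS(Q): 4 reachable states
  n0 = rec X. a.b.a.0 + a.X | =a=> n0, =a=> n1
  n1 = b.a.0 | =b=> n2
  n2 = a.0 | =a=> n3
  n3 = 0 | stopped
Coarsest stable partition (strong bisimilarity classes):
  B0 = {m0, m2, n0}
  B1 = {m1, n1}
  B2 = {m3, n2}
  B3 = {m4, n3}
m0 ∈ B0, n0 ∈ B0 → same block

P ~ Q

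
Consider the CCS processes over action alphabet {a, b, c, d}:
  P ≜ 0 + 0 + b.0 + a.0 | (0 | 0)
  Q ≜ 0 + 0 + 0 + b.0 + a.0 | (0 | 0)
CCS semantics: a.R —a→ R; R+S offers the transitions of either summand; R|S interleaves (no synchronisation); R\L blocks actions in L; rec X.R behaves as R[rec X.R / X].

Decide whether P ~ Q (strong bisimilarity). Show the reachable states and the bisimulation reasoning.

P's transition system — 3 states:
  s0 = 0 + 0 + b.0 + a.0 | (0 | 0) ⊢ --a--▸ s1, --b--▸ s2
  s1 = 0 | (0 | 0) ⊢ (no moves)
  s2 = 0 ⊢ (no moves)
Q's transition system — 3 states:
  t0 = 0 + 0 + 0 + b.0 + a.0 | (0 | 0) ⊢ --a--▸ t1, --b--▸ t2
  t1 = 0 | (0 | 0) ⊢ (no moves)
  t2 = 0 ⊢ (no moves)
Coarsest stable partition (strong bisimilarity classes):
  B0 = {s0, t0}
  B1 = {s1, s2, t1, t2}
s0 ∈ B0, t0 ∈ B0 → same block

YES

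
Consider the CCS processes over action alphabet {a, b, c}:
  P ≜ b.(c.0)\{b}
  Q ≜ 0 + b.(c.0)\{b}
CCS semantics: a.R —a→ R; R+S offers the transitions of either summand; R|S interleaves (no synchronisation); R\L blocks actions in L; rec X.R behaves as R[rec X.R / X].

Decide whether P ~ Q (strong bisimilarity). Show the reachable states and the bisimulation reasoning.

Reachable graph of P (3 states):
  s0 = b.(c.0)\{b} → =b=> s1
  s1 = (c.0)\{b} → =c=> s2
  s2 = 0\{b} → ∅
Reachable graph of Q (3 states):
  t0 = 0 + b.(c.0)\{b} → =b=> t1
  t1 = (c.0)\{b} → =c=> t2
  t2 = 0\{b} → ∅
Bisimilarity quotient blocks:
  B0 = {s0, t0}
  B1 = {s1, t1}
  B2 = {s2, t2}
s0 ∈ B0, t0 ∈ B0 → same block

bisimilar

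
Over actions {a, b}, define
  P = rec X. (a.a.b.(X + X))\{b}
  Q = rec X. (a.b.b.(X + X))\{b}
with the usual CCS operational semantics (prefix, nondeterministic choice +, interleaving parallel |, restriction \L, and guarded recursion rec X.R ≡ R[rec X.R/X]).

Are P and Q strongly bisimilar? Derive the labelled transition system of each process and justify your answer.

Reachable graph of P (3 states):
  p0 = rec X. (a.a.b.(X + X))\{b} has moves ··a··> p1
  p1 = (a.b.((rec X. (a.a.b.(X + X))\{b}) + (rec X. (a.a.b.(X + X))\{b})))\{b} has moves ··a··> p2
  p2 = (b.((rec X. (a.a.b.(X + X))\{b}) + (rec X. (a.a.b.(X + X))\{b})))\{b} has moves stopped
Reachable graph of Q (2 states):
  q0 = rec X. (a.b.b.(X + X))\{b} has moves ··a··> q1
  q1 = (b.b.((rec X. (a.b.b.(X + X))\{b}) + (rec X. (a.b.b.(X + X))\{b})))\{b} has moves stopped
Bisimilarity quotient blocks:
  B0 = {p0}
  B1 = {p1, q0}
  B2 = {p2, q1}
p0 ∈ B0, q0 ∈ B1 → different blocks

NO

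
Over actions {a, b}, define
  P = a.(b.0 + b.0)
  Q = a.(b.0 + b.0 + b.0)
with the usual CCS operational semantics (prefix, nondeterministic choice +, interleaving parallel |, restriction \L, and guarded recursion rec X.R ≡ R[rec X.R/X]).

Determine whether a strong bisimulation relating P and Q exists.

P's transition system — 3 states:
  p0 = a.(b.0 + b.0) → =a=> p1
  p1 = b.0 + b.0 → =b=> p2
  p2 = 0 → (no moves)
Q's transition system — 3 states:
  q0 = a.(b.0 + b.0 + b.0) → =a=> q1
  q1 = b.0 + b.0 + b.0 → =b=> q2
  q2 = 0 → (no moves)
Bisimilarity quotient blocks:
  B0 = {p0, q0}
  B1 = {p1, q1}
  B2 = {p2, q2}
p0 ∈ B0, q0 ∈ B0 → same block

bisimilar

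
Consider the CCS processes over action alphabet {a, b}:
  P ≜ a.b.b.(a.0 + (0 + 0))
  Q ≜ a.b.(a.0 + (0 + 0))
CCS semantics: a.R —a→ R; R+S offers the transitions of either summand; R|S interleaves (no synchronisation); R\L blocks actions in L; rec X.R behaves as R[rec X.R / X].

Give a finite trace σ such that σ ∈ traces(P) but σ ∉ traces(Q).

LTS(P): 5 reachable states
  s0 = a.b.b.(a.0 + (0 + 0)) has moves =a=> s1
  s1 = b.b.(a.0 + (0 + 0)) has moves =b=> s2
  s2 = b.(a.0 + (0 + 0)) has moves =b=> s3
  s3 = a.0 + (0 + 0) has moves =a=> s4
  s4 = 0 has moves deadlocked
LTS(Q): 4 reachable states
  t0 = a.b.(a.0 + (0 + 0)) has moves =a=> t1
  t1 = b.(a.0 + (0 + 0)) has moves =b=> t2
  t2 = a.0 + (0 + 0) has moves =a=> t3
  t3 = 0 has moves deadlocked
Run σ = ⟨abb⟩ on P: start {s0}
  after a @ step 1: {s1}
  after b @ step 2: {s2}
  after b @ step 3: {s3}
  — P admits the full trace.
Run σ = ⟨abb⟩ on Q: start {t0}
  after a @ step 1: {t1}
  after b @ step 2: {t2}
  after b @ step 3: ∅  — Q cannot continue

abb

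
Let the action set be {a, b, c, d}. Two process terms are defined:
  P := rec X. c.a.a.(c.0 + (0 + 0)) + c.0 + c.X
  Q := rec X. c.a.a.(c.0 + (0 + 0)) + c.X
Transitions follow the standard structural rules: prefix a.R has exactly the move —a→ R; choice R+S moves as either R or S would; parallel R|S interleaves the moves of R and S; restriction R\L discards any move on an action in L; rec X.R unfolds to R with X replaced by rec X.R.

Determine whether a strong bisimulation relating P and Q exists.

Reachable graph of P (5 states):
  s0 = rec X. c.a.a.(c.0 + (0 + 0)) + c.0 + c.X → =c=> s0, =c=> s1, =c=> s2
  s1 = 0 → deadlocked
  s2 = a.a.(c.0 + (0 + 0)) → =a=> s3
  s3 = a.(c.0 + (0 + 0)) → =a=> s4
  s4 = c.0 + (0 + 0) → =c=> s1
Reachable graph of Q (5 states):
  t0 = rec X. c.a.a.(c.0 + (0 + 0)) + c.X → =c=> t0, =c=> t1
  t1 = a.a.(c.0 + (0 + 0)) → =a=> t2
  t2 = a.(c.0 + (0 + 0)) → =a=> t3
  t3 = c.0 + (0 + 0) → =c=> t4
  t4 = 0 → deadlocked
Coarsest stable partition (strong bisimilarity classes):
  B0 = {s0}
  B1 = {s1, t4}
  B2 = {s2, t1}
  B3 = {s3, t2}
  B4 = {s4, t3}
  B5 = {t0}
s0 ∈ B0, t0 ∈ B5 → different blocks

P ≁ Q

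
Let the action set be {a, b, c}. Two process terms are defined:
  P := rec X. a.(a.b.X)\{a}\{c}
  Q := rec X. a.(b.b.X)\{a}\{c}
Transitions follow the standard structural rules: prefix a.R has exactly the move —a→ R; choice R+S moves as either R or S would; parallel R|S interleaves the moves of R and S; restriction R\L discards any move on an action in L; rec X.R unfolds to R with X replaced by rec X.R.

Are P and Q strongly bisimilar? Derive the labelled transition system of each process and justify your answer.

NO

LTS(P): 2 reachable states
  s0 = rec X. a.(a.b.X)\{a}\{c} :: --a--▸ s1
  s1 = (a.b.(rec X. a.(a.b.X)\{a}\{c}))\{a}\{c} :: ·
LTS(Q): 4 reachable states
  t0 = rec X. a.(b.b.X)\{a}\{c} :: --a--▸ t1
  t1 = (b.b.(rec X. a.(b.b.X)\{a}\{c}))\{a}\{c} :: --b--▸ t2
  t2 = (b.(rec X. a.(b.b.X)\{a}\{c}))\{a}\{c} :: --b--▸ t3
  t3 = (rec X. a.(b.b.X)\{a}\{c})\{a}\{c} :: ·
Bisimilarity quotient blocks:
  B0 = {s0}
  B1 = {s1, t3}
  B2 = {t0}
  B3 = {t1}
  B4 = {t2}
s0 ∈ B0, t0 ∈ B2 → different blocks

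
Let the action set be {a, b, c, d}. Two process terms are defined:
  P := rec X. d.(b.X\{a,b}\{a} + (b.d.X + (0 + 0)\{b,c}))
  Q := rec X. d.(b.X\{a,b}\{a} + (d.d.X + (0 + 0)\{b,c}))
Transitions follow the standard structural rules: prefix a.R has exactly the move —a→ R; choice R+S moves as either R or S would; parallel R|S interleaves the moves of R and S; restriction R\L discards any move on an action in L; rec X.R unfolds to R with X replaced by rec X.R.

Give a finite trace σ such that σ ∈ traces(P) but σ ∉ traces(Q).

dbddb

LTS(P): 5 reachable states
  s0 = rec X. d.(b.X\{a,b}\{a} + (b.d.X + (0 + 0)\{b,c})) → -d-> s1
  s1 = b.(rec X. d.(b.X\{a,b}\{a} + (b.d.X + (0 + 0)\{b,c})))\{a,b}\{a} + (b.d.(rec X. d.(b.X\{a,b}\{a} + (b.d.X + (0 + 0)\{b,c}))) + (0 + 0)\{b,c}) → -b-> s2, -b-> s3
  s2 = (rec X. d.(b.X\{a,b}\{a} + (b.d.X + (0 + 0)\{b,c})))\{a,b}\{a} → -d-> s4
  s3 = d.(rec X. d.(b.X\{a,b}\{a} + (b.d.X + (0 + 0)\{b,c}))) → -d-> s0
  s4 = (b.(rec X. d.(b.X\{a,b}\{a} + (b.d.X + (0 + 0)\{b,c})))\{a,b}\{a} + (b.d.(rec X. d.(b.X\{a,b}\{a} + (b.d.X + (0 + 0)\{b,c}))) + (0 + 0)\{b,c}))\{a,b}\{a} → (no moves)
LTS(Q): 6 reachable states
  t0 = rec X. d.(b.X\{a,b}\{a} + (d.d.X + (0 + 0)\{b,c})) → -d-> t1
  t1 = b.(rec X. d.(b.X\{a,b}\{a} + (d.d.X + (0 + 0)\{b,c})))\{a,b}\{a} + (d.d.(rec X. d.(b.X\{a,b}\{a} + (d.d.X + (0 + 0)\{b,c}))) + (0 + 0)\{b,c}) → -b-> t2, -d-> t3
  t2 = (rec X. d.(b.X\{a,b}\{a} + (d.d.X + (0 + 0)\{b,c})))\{a,b}\{a} → -d-> t4
  t3 = d.(rec X. d.(b.X\{a,b}\{a} + (d.d.X + (0 + 0)\{b,c}))) → -d-> t0
  t4 = (b.(rec X. d.(b.X\{a,b}\{a} + (d.d.X + (0 + 0)\{b,c})))\{a,b}\{a} + (d.d.(rec X. d.(b.X\{a,b}\{a} + (d.d.X + (0 + 0)\{b,c}))) + (0 + 0)\{b,c}))\{a,b}\{a} → -d-> t5
  t5 = (d.(rec X. d.(b.X\{a,b}\{a} + (d.d.X + (0 + 0)\{b,c}))))\{a,b}\{a} → -d-> t2
Executing dbddb from P (initial set {s0}):
  [1] d ⇒ {s1}
  [2] b ⇒ {s2, s3}
  [3] d ⇒ {s0, s4}
  [4] d ⇒ {s1}
  [5] b ⇒ {s2, s3}
  P completes σ.
Executing dbddb from Q (initial set {t0}):
  [1] d ⇒ {t1}
  [2] b ⇒ {t2}
  [3] d ⇒ {t4}
  [4] d ⇒ {t5}
  [5] b ⇒ ∅ (Q stuck)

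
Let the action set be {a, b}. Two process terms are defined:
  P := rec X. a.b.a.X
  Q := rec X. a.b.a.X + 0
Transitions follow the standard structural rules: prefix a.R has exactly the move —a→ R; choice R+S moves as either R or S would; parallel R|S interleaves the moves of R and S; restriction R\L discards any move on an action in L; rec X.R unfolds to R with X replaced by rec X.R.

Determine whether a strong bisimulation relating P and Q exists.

LTS(P): 3 reachable states
  m0 = rec X. a.b.a.X has moves -a-> m1
  m1 = b.a.(rec X. a.b.a.X) has moves -b-> m2
  m2 = a.(rec X. a.b.a.X) has moves -a-> m0
LTS(Q): 3 reachable states
  n0 = rec X. a.b.a.X + 0 has moves -a-> n1
  n1 = b.a.(rec X. a.b.a.X + 0) has moves -b-> n2
  n2 = a.(rec X. a.b.a.X + 0) has moves -a-> n0
Coarsest stable partition (strong bisimilarity classes):
  B0 = {m0, n0}
  B1 = {m1, n1}
  B2 = {m2, n2}
m0 ∈ B0, n0 ∈ B0 → same block

P ~ Q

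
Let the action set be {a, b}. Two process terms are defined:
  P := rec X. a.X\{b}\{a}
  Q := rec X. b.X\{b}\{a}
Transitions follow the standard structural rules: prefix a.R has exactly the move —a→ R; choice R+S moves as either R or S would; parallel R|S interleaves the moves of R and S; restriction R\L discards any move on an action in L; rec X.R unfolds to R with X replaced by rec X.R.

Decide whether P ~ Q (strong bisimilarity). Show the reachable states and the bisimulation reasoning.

NO

P's transition system — 2 states:
  m0 = rec X. a.X\{b}\{a} ⊢ =a=> m1
  m1 = (rec X. a.X\{b}\{a})\{b}\{a} ⊢ (no moves)
Q's transition system — 2 states:
  n0 = rec X. b.X\{b}\{a} ⊢ =b=> n1
  n1 = (rec X. b.X\{b}\{a})\{b}\{a} ⊢ (no moves)
Coarsest stable partition (strong bisimilarity classes):
  B0 = {m0}
  B1 = {m1, n1}
  B2 = {n0}
m0 ∈ B0, n0 ∈ B2 → different blocks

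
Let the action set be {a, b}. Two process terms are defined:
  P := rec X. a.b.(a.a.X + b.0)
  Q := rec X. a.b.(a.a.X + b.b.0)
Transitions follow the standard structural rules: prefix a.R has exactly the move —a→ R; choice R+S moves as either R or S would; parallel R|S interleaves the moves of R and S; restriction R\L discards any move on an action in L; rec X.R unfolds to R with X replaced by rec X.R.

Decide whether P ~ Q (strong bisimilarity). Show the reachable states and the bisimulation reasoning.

NO

P's transition system — 5 states:
  m0 = rec X. a.b.(a.a.X + b.0) has moves —a→ m1
  m1 = b.(a.a.(rec X. a.b.(a.a.X + b.0)) + b.0) has moves —b→ m2
  m2 = a.a.(rec X. a.b.(a.a.X + b.0)) + b.0 has moves —a→ m3, —b→ m4
  m3 = a.(rec X. a.b.(a.a.X + b.0)) has moves —a→ m0
  m4 = 0 has moves ·
Q's transition system — 6 states:
  n0 = rec X. a.b.(a.a.X + b.b.0) has moves —a→ n1
  n1 = b.(a.a.(rec X. a.b.(a.a.X + b.b.0)) + b.b.0) has moves —b→ n2
  n2 = a.a.(rec X. a.b.(a.a.X + b.b.0)) + b.b.0 has moves —a→ n3, —b→ n4
  n3 = a.(rec X. a.b.(a.a.X + b.b.0)) has moves —a→ n0
  n4 = b.0 has moves —b→ n5
  n5 = 0 has moves ·
Coarsest stable partition (strong bisimilarity classes):
  B0 = {m0}
  B1 = {m1}
  B2 = {m2}
  B3 = {m3}
  B4 = {m4, n5}
  B5 = {n0}
  B6 = {n1}
  B7 = {n2}
  B8 = {n3}
  B9 = {n4}
m0 ∈ B0, n0 ∈ B5 → different blocks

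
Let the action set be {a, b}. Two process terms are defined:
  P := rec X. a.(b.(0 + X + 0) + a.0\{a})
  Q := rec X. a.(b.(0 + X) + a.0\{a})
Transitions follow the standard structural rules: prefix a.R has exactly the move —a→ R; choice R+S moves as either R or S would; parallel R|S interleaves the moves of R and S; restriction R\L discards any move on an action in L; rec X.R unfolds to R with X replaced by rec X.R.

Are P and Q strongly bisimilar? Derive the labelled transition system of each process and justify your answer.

P's transition system — 4 states:
  u0 = rec X. a.(b.(0 + X + 0) + a.0\{a}) | -a-> u1
  u1 = b.(0 + (rec X. a.(b.(0 + X + 0) + a.0\{a})) + 0) + a.0\{a} | -a-> u2, -b-> u3
  u2 = 0\{a} | deadlocked
  u3 = 0 + (rec X. a.(b.(0 + X + 0) + a.0\{a})) + 0 | -a-> u1
Q's transition system — 4 states:
  v0 = rec X. a.(b.(0 + X) + a.0\{a}) | -a-> v1
  v1 = b.(0 + (rec X. a.(b.(0 + X) + a.0\{a}))) + a.0\{a} | -a-> v2, -b-> v3
  v2 = 0\{a} | deadlocked
  v3 = 0 + (rec X. a.(b.(0 + X) + a.0\{a})) | -a-> v1
Partition-refinement fixed point:
  B0 = {u0, u3, v0, v3}
  B1 = {u1, v1}
  B2 = {u2, v2}
u0 ∈ B0, v0 ∈ B0 → same block

YES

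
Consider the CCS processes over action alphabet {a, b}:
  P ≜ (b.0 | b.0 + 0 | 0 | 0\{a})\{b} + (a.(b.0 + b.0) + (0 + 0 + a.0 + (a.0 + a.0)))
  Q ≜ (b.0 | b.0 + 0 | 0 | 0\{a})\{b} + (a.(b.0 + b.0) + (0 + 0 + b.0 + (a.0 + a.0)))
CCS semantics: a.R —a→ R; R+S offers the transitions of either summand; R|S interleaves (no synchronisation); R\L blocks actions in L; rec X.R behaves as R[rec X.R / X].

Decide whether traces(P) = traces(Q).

traces(P) ≠ traces(Q) — witness ⟨b⟩

P's transition system — 3 states:
  s0 = (b.0 | b.0 + 0 | 0 | 0\{a})\{b} + (a.(b.0 + b.0) + (0 + 0 + a.0 + (a.0 + a.0))) has moves ··a··> s1, ··a··> s2
  s1 = 0 has moves ·
  s2 = b.0 + b.0 has moves ··b··> s1
Q's transition system — 3 states:
  t0 = (b.0 | b.0 + 0 | 0 | 0\{a})\{b} + (a.(b.0 + b.0) + (0 + 0 + b.0 + (a.0 + a.0))) has moves ··a··> t1, ··a··> t2, ··b··> t1
  t1 = 0 has moves ·
  t2 = b.0 + b.0 has moves ··b··> t1
Run σ = ⟨b⟩ on Q: start {t0}
  step 1 (b): {t1}
  ✓ Q
Run σ = ⟨b⟩ on P: start {s0}
  step 1 (b): ∅  — P cannot continue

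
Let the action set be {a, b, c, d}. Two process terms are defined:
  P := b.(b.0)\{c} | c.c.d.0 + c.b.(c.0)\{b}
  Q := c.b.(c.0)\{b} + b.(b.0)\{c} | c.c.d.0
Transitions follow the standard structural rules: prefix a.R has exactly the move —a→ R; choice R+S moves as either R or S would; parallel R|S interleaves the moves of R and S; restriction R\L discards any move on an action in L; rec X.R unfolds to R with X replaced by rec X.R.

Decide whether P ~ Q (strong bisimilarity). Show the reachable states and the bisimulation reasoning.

P's transition system — 15 states:
  m0 = b.(b.0)\{c} | c.c.d.0 + c.b.(c.0)\{b} → -b-> m1, -c-> m2, -c-> m3
  m1 = (b.0)\{c} | c.c.d.0 → -b-> m4, -c-> m5
  m2 = b.(b.0)\{c} | c.d.0 → -b-> m5, -c-> m6
  m3 = b.(c.0)\{b} → -b-> m7
  m4 = 0\{c} | c.c.d.0 → -c-> m8
  m5 = (b.0)\{c} | c.d.0 → -b-> m8, -c-> m9
  m6 = b.(b.0)\{c} | d.0 → -b-> m9, -d-> m10
  m7 = (c.0)\{b} → -c-> m11
  m8 = 0\{c} | c.d.0 → -c-> m12
  m9 = (b.0)\{c} | d.0 → -b-> m12, -d-> m13
  m10 = b.(b.0)\{c} | 0 → -b-> m13
  m11 = 0\{b} → (no moves)
  m12 = 0\{c} | d.0 → -d-> m14
  m13 = (b.0)\{c} | 0 → -b-> m14
  m14 = 0\{c} | 0 → (no moves)
Q's transition system — 15 states:
  n0 = c.b.(c.0)\{b} + b.(b.0)\{c} | c.c.d.0 → -b-> n1, -c-> n2, -c-> n3
  n1 = (b.0)\{c} | c.c.d.0 → -b-> n4, -c-> n5
  n2 = b.(b.0)\{c} | c.d.0 → -b-> n5, -c-> n6
  n3 = b.(c.0)\{b} → -b-> n7
  n4 = 0\{c} | c.c.d.0 → -c-> n8
  n5 = (b.0)\{c} | c.d.0 → -b-> n8, -c-> n9
  n6 = b.(b.0)\{c} | d.0 → -b-> n9, -d-> n10
  n7 = (c.0)\{b} → -c-> n11
  n8 = 0\{c} | c.d.0 → -c-> n12
  n9 = (b.0)\{c} | d.0 → -b-> n12, -d-> n13
  n10 = b.(b.0)\{c} | 0 → -b-> n13
  n11 = 0\{b} → (no moves)
  n12 = 0\{c} | d.0 → -d-> n14
  n13 = (b.0)\{c} | 0 → -b-> n14
  n14 = 0\{c} | 0 → (no moves)
Partition-refinement fixed point:
  B0 = {m0, n0}
  B1 = {m2, n2}
  B2 = {m5, n5}
  B3 = {m9, n9}
  B4 = {m13, n13}
  B5 = {m11, m14, n11, n14}
  B6 = {m12, n12}
  B7 = {m8, n8}
  B8 = {m6, n6}
  B9 = {m10, n10}
  B10 = {m3, n3}
  B11 = {m7, n7}
  B12 = {m1, n1}
  B13 = {m4, n4}
m0 ∈ B0, n0 ∈ B0 → same block

bisimilar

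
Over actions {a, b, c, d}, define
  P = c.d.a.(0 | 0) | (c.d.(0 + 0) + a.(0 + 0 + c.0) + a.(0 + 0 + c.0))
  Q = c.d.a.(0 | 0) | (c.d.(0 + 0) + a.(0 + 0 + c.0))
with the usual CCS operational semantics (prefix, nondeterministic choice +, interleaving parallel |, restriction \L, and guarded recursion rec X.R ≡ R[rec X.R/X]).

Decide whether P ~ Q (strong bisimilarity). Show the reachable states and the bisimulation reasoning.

LTS(P): 20 reachable states
  p0 = c.d.a.(0 | 0) | (c.d.(0 + 0) + a.(0 + 0 + c.0) + a.(0 + 0 + c.0)) → ··a··> p1, ··c··> p2, ··c··> p3
  p1 = c.d.a.(0 | 0) | (0 + 0 + c.0) → ··c··> p4, ··c··> p5
  p2 = c.d.a.(0 | 0) | d.(0 + 0) → ··c··> p6, ··d··> p7
  p3 = d.a.(0 | 0) | (c.d.(0 + 0) + a.(0 + 0 + c.0) + a.(0 + 0 + c.0)) → ··a··> p5, ··c··> p6, ··d··> p8
  p4 = c.d.a.(0 | 0) | 0 → ··c··> p9
  p5 = d.a.(0 | 0) | (0 + 0 + c.0) → ··c··> p9, ··d··> p10
  p6 = d.a.(0 | 0) | d.(0 + 0) → ··d··> p11, ··d··> p12
  p7 = c.d.a.(0 | 0) | (0 + 0) → ··c··> p12
  p8 = a.(0 | 0) | (c.d.(0 + 0) + a.(0 + 0 + c.0) + a.(0 + 0 + c.0)) → ··a··> p10, ··a··> p13, ··c··> p11
  p9 = d.a.(0 | 0) | 0 → ··d··> p14
  p10 = a.(0 | 0) | (0 + 0 + c.0) → ··a··> p15, ··c··> p14
  p11 = a.(0 | 0) | d.(0 + 0) → ··a··> p16, ··d··> p17
  p12 = d.a.(0 | 0) | (0 + 0) → ··d··> p17
  p13 = 0 | 0 | (c.d.(0 + 0) + a.(0 + 0 + c.0) + a.(0 + 0 + c.0)) → ··a··> p15, ··c··> p16
  p14 = a.(0 | 0) | 0 → ··a··> p18
  p15 = 0 | 0 | (0 + 0 + c.0) → ··c··> p18
  p16 = 0 | 0 | d.(0 + 0) → ··d··> p19
  p17 = a.(0 | 0) | (0 + 0) → ··a··> p19
  p18 = 0 | 0 | 0 → (no moves)
  p19 = 0 | 0 | (0 + 0) → (no moves)
LTS(Q): 20 reachable states
  q0 = c.d.a.(0 | 0) | (c.d.(0 + 0) + a.(0 + 0 + c.0)) → ··a··> q1, ··c··> q2, ··c··> q3
  q1 = c.d.a.(0 | 0) | (0 + 0 + c.0) → ··c··> q4, ··c··> q5
  q2 = c.d.a.(0 | 0) | d.(0 + 0) → ··c··> q6, ··d··> q7
  q3 = d.a.(0 | 0) | (c.d.(0 + 0) + a.(0 + 0 + c.0)) → ··a··> q5, ··c··> q6, ··d··> q8
  q4 = c.d.a.(0 | 0) | 0 → ··c··> q9
  q5 = d.a.(0 | 0) | (0 + 0 + c.0) → ··c··> q9, ··d··> q10
  q6 = d.a.(0 | 0) | d.(0 + 0) → ··d··> q11, ··d··> q12
  q7 = c.d.a.(0 | 0) | (0 + 0) → ··c··> q12
  q8 = a.(0 | 0) | (c.d.(0 + 0) + a.(0 + 0 + c.0)) → ··a··> q10, ··a··> q13, ··c··> q11
  q9 = d.a.(0 | 0) | 0 → ··d··> q14
  q10 = a.(0 | 0) | (0 + 0 + c.0) → ··a··> q15, ··c··> q14
  q11 = a.(0 | 0) | d.(0 + 0) → ··a··> q16, ··d··> q17
  q12 = d.a.(0 | 0) | (0 + 0) → ··d··> q17
  q13 = 0 | 0 | (c.d.(0 + 0) + a.(0 + 0 + c.0)) → ··a··> q15, ··c··> q16
  q14 = a.(0 | 0) | 0 → ··a··> q18
  q15 = 0 | 0 | (0 + 0 + c.0) → ··c··> q18
  q16 = 0 | 0 | d.(0 + 0) → ··d··> q19
  q17 = a.(0 | 0) | (0 + 0) → ··a··> q19
  q18 = 0 | 0 | 0 → (no moves)
  q19 = 0 | 0 | (0 + 0) → (no moves)
Bisimilarity quotient blocks:
  B0 = {p0, q0}
  B1 = {p3, q3}
  B2 = {p5, q5}
  B3 = {p12, p9, q12, q9}
  B4 = {p14, p17, q14, q17}
  B5 = {p18, p19, q18, q19}
  B6 = {p10, q10}
  B7 = {p15, q15}
  B8 = {p6, q6}
  B9 = {p11, q11}
  B10 = {p16, q16}
  B11 = {p8, q8}
  B12 = {p13, q13}
  B13 = {p2, q2}
  B14 = {p4, p7, q4, q7}
  B15 = {p1, q1}
p0 ∈ B0, q0 ∈ B0 → same block

P ~ Q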